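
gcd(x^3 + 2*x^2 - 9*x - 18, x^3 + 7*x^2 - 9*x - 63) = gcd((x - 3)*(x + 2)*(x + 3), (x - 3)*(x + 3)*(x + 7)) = x^2 - 9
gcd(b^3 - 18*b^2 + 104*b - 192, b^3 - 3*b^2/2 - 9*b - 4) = b - 4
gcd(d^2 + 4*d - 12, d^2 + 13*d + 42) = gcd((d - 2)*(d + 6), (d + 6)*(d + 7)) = d + 6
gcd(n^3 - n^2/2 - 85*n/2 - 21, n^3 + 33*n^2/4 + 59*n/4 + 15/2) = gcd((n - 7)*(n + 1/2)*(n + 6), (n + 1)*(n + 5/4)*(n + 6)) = n + 6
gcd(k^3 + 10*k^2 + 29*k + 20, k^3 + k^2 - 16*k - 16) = k^2 + 5*k + 4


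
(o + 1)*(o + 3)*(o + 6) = o^3 + 10*o^2 + 27*o + 18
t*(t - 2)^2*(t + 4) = t^4 - 12*t^2 + 16*t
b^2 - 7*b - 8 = (b - 8)*(b + 1)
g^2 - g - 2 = (g - 2)*(g + 1)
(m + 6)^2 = m^2 + 12*m + 36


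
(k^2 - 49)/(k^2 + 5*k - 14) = (k - 7)/(k - 2)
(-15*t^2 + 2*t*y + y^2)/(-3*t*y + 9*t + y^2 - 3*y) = (5*t + y)/(y - 3)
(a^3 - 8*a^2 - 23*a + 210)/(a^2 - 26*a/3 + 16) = 3*(a^2 - 2*a - 35)/(3*a - 8)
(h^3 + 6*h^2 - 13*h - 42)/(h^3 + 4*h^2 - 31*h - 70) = (h - 3)/(h - 5)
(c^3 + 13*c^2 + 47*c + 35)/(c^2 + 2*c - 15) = (c^2 + 8*c + 7)/(c - 3)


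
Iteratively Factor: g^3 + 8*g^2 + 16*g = (g + 4)*(g^2 + 4*g) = (g + 4)^2*(g)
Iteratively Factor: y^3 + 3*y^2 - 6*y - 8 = (y - 2)*(y^2 + 5*y + 4) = (y - 2)*(y + 4)*(y + 1)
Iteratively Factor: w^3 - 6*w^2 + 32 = (w - 4)*(w^2 - 2*w - 8) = (w - 4)^2*(w + 2)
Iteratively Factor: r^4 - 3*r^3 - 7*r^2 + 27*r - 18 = (r + 3)*(r^3 - 6*r^2 + 11*r - 6) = (r - 2)*(r + 3)*(r^2 - 4*r + 3) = (r - 2)*(r - 1)*(r + 3)*(r - 3)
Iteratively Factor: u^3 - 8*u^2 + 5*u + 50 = (u - 5)*(u^2 - 3*u - 10) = (u - 5)^2*(u + 2)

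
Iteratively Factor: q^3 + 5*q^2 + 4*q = (q + 1)*(q^2 + 4*q) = (q + 1)*(q + 4)*(q)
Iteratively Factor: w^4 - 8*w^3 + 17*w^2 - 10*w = (w - 1)*(w^3 - 7*w^2 + 10*w) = w*(w - 1)*(w^2 - 7*w + 10) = w*(w - 5)*(w - 1)*(w - 2)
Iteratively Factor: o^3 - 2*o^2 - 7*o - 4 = (o + 1)*(o^2 - 3*o - 4) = (o + 1)^2*(o - 4)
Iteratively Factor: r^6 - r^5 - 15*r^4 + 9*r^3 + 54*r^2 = (r - 3)*(r^5 + 2*r^4 - 9*r^3 - 18*r^2) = (r - 3)^2*(r^4 + 5*r^3 + 6*r^2) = r*(r - 3)^2*(r^3 + 5*r^2 + 6*r) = r*(r - 3)^2*(r + 2)*(r^2 + 3*r) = r*(r - 3)^2*(r + 2)*(r + 3)*(r)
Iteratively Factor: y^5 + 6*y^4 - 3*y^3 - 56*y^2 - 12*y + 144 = (y + 3)*(y^4 + 3*y^3 - 12*y^2 - 20*y + 48) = (y - 2)*(y + 3)*(y^3 + 5*y^2 - 2*y - 24) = (y - 2)*(y + 3)*(y + 4)*(y^2 + y - 6) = (y - 2)*(y + 3)^2*(y + 4)*(y - 2)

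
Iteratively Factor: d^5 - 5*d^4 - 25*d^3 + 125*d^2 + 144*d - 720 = (d + 3)*(d^4 - 8*d^3 - d^2 + 128*d - 240) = (d + 3)*(d + 4)*(d^3 - 12*d^2 + 47*d - 60) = (d - 4)*(d + 3)*(d + 4)*(d^2 - 8*d + 15) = (d - 5)*(d - 4)*(d + 3)*(d + 4)*(d - 3)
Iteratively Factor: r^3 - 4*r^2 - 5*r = (r)*(r^2 - 4*r - 5) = r*(r - 5)*(r + 1)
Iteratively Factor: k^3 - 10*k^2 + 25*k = (k - 5)*(k^2 - 5*k) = (k - 5)^2*(k)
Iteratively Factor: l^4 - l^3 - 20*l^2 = (l - 5)*(l^3 + 4*l^2) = l*(l - 5)*(l^2 + 4*l) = l*(l - 5)*(l + 4)*(l)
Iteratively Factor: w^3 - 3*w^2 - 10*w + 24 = (w + 3)*(w^2 - 6*w + 8) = (w - 4)*(w + 3)*(w - 2)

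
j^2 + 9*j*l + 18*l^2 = (j + 3*l)*(j + 6*l)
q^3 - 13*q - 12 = (q - 4)*(q + 1)*(q + 3)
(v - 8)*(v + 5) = v^2 - 3*v - 40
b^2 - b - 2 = (b - 2)*(b + 1)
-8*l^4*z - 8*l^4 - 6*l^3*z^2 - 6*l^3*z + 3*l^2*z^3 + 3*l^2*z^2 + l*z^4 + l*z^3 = (-2*l + z)*(l + z)*(4*l + z)*(l*z + l)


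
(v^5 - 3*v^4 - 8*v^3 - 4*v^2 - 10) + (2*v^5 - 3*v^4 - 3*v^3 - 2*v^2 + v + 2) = 3*v^5 - 6*v^4 - 11*v^3 - 6*v^2 + v - 8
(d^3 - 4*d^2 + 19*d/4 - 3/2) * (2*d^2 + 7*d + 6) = 2*d^5 - d^4 - 25*d^3/2 + 25*d^2/4 + 18*d - 9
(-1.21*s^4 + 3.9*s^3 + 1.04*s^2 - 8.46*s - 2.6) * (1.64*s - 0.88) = -1.9844*s^5 + 7.4608*s^4 - 1.7264*s^3 - 14.7896*s^2 + 3.1808*s + 2.288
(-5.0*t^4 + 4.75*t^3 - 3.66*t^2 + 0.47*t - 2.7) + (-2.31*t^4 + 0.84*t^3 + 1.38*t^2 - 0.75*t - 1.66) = -7.31*t^4 + 5.59*t^3 - 2.28*t^2 - 0.28*t - 4.36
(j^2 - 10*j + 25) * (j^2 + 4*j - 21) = j^4 - 6*j^3 - 36*j^2 + 310*j - 525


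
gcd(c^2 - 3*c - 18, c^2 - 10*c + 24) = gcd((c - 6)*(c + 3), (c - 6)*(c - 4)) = c - 6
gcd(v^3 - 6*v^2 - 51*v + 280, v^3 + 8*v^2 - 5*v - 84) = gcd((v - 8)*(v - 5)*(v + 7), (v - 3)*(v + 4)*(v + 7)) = v + 7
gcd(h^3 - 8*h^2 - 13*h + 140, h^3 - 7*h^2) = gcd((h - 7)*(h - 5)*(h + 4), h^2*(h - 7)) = h - 7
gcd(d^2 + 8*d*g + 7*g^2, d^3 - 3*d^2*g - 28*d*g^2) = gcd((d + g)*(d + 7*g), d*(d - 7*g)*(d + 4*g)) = 1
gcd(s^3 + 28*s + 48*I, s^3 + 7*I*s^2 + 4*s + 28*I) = s + 2*I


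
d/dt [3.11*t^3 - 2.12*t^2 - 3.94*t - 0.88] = 9.33*t^2 - 4.24*t - 3.94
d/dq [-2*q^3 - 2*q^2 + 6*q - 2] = -6*q^2 - 4*q + 6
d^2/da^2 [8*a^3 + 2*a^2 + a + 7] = 48*a + 4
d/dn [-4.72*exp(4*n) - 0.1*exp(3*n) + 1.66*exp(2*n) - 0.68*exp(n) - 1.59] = (-18.88*exp(3*n) - 0.3*exp(2*n) + 3.32*exp(n) - 0.68)*exp(n)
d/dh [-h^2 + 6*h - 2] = 6 - 2*h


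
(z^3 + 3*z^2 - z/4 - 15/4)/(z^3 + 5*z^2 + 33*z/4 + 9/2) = (2*z^2 + 3*z - 5)/(2*z^2 + 7*z + 6)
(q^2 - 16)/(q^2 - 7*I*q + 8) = (q^2 - 16)/(q^2 - 7*I*q + 8)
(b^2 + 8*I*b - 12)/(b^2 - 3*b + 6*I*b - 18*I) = (b + 2*I)/(b - 3)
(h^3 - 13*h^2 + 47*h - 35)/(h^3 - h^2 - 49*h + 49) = (h - 5)/(h + 7)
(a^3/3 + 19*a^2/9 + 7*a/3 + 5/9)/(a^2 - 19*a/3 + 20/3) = (3*a^3 + 19*a^2 + 21*a + 5)/(3*(3*a^2 - 19*a + 20))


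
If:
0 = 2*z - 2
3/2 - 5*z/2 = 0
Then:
No Solution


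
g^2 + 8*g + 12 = (g + 2)*(g + 6)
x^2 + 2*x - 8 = (x - 2)*(x + 4)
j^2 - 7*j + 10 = (j - 5)*(j - 2)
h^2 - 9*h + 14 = (h - 7)*(h - 2)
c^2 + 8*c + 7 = (c + 1)*(c + 7)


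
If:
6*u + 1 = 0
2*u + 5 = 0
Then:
No Solution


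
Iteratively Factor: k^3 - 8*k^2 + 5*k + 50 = (k - 5)*(k^2 - 3*k - 10) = (k - 5)*(k + 2)*(k - 5)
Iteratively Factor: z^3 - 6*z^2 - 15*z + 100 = (z - 5)*(z^2 - z - 20) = (z - 5)^2*(z + 4)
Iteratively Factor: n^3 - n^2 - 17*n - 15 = (n + 1)*(n^2 - 2*n - 15) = (n + 1)*(n + 3)*(n - 5)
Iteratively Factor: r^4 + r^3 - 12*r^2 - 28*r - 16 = (r - 4)*(r^3 + 5*r^2 + 8*r + 4) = (r - 4)*(r + 2)*(r^2 + 3*r + 2) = (r - 4)*(r + 2)^2*(r + 1)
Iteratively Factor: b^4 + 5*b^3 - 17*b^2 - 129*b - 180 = (b + 4)*(b^3 + b^2 - 21*b - 45) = (b + 3)*(b + 4)*(b^2 - 2*b - 15) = (b - 5)*(b + 3)*(b + 4)*(b + 3)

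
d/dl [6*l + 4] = 6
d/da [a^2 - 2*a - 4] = 2*a - 2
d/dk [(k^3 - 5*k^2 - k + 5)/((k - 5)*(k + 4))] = (k^2 + 8*k + 1)/(k^2 + 8*k + 16)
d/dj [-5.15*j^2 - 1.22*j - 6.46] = -10.3*j - 1.22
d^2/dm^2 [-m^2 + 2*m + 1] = -2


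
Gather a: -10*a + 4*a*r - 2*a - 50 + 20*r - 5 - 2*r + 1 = a*(4*r - 12) + 18*r - 54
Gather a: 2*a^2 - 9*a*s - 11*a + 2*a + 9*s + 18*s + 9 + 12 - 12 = 2*a^2 + a*(-9*s - 9) + 27*s + 9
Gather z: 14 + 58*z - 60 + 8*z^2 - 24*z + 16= 8*z^2 + 34*z - 30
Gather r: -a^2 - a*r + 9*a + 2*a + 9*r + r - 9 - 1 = -a^2 + 11*a + r*(10 - a) - 10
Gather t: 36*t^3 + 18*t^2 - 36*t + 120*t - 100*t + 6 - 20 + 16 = 36*t^3 + 18*t^2 - 16*t + 2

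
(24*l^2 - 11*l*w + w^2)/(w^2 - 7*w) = (24*l^2 - 11*l*w + w^2)/(w*(w - 7))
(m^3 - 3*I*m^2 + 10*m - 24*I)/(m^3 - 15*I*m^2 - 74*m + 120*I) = (m^2 + I*m + 6)/(m^2 - 11*I*m - 30)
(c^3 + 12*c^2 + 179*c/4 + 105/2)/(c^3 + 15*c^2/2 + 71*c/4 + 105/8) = 2*(c + 6)/(2*c + 3)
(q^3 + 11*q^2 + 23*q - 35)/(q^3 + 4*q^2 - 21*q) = (q^2 + 4*q - 5)/(q*(q - 3))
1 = 1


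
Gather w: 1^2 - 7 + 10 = 4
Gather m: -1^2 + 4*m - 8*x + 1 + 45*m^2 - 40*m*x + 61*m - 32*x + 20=45*m^2 + m*(65 - 40*x) - 40*x + 20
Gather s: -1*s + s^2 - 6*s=s^2 - 7*s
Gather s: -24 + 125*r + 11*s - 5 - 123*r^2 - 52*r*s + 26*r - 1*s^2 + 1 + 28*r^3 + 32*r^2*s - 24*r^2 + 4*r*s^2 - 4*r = 28*r^3 - 147*r^2 + 147*r + s^2*(4*r - 1) + s*(32*r^2 - 52*r + 11) - 28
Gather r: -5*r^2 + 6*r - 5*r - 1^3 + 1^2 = -5*r^2 + r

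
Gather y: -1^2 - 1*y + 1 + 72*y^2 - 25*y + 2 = 72*y^2 - 26*y + 2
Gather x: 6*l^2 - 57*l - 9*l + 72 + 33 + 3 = 6*l^2 - 66*l + 108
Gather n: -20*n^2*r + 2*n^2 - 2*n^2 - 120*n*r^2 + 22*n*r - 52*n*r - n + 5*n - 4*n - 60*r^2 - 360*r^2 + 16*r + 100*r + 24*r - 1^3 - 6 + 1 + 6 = -20*n^2*r + n*(-120*r^2 - 30*r) - 420*r^2 + 140*r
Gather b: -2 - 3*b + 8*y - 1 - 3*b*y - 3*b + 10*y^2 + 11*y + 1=b*(-3*y - 6) + 10*y^2 + 19*y - 2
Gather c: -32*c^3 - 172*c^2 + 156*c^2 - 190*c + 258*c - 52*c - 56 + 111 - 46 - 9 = -32*c^3 - 16*c^2 + 16*c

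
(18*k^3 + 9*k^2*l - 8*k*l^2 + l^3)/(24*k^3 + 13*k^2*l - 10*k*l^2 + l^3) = (6*k - l)/(8*k - l)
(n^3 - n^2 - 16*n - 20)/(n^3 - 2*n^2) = (n^3 - n^2 - 16*n - 20)/(n^2*(n - 2))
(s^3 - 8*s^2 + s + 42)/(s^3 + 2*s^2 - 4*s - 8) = (s^2 - 10*s + 21)/(s^2 - 4)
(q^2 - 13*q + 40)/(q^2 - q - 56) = (q - 5)/(q + 7)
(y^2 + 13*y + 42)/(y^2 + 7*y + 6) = (y + 7)/(y + 1)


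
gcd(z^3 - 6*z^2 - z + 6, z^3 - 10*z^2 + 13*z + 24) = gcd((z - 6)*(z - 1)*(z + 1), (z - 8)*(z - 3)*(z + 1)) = z + 1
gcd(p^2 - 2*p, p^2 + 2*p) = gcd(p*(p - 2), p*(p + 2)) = p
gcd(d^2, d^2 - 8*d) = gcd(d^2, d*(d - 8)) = d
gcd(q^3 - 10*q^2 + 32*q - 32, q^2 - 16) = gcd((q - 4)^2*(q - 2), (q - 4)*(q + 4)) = q - 4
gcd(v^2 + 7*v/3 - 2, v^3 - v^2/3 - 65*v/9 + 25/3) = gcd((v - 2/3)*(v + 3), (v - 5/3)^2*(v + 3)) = v + 3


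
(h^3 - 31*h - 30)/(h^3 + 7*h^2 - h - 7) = (h^2 - h - 30)/(h^2 + 6*h - 7)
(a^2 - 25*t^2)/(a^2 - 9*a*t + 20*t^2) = (-a - 5*t)/(-a + 4*t)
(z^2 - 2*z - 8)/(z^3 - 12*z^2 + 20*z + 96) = (z - 4)/(z^2 - 14*z + 48)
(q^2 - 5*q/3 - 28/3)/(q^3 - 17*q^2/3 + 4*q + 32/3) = (3*q + 7)/(3*q^2 - 5*q - 8)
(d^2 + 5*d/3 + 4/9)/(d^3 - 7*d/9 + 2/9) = (9*d^2 + 15*d + 4)/(9*d^3 - 7*d + 2)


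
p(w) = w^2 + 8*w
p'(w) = 2*w + 8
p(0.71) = 6.18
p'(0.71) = 9.42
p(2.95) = 32.30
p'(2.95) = 13.90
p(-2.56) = -13.93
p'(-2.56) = 2.88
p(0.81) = 7.14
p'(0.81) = 9.62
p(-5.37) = -14.12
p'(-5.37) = -2.74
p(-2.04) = -12.16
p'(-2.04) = 3.92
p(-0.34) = -2.60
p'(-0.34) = 7.32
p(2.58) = 27.30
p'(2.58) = 13.16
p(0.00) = 0.00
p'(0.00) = 8.00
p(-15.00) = 105.00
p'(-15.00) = -22.00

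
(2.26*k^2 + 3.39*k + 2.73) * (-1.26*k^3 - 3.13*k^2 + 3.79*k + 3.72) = -2.8476*k^5 - 11.3452*k^4 - 5.4851*k^3 + 12.7104*k^2 + 22.9575*k + 10.1556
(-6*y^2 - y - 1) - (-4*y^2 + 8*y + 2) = -2*y^2 - 9*y - 3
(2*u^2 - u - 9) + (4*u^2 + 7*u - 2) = 6*u^2 + 6*u - 11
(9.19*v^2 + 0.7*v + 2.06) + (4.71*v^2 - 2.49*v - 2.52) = 13.9*v^2 - 1.79*v - 0.46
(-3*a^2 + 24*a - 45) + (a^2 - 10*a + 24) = -2*a^2 + 14*a - 21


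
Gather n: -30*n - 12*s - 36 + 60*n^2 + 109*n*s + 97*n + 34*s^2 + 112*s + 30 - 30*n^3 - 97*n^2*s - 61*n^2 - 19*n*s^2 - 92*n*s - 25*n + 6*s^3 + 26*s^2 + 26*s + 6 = -30*n^3 + n^2*(-97*s - 1) + n*(-19*s^2 + 17*s + 42) + 6*s^3 + 60*s^2 + 126*s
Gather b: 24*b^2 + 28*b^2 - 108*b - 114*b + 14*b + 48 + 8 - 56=52*b^2 - 208*b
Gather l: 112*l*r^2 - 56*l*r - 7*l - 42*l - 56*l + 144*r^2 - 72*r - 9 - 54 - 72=l*(112*r^2 - 56*r - 105) + 144*r^2 - 72*r - 135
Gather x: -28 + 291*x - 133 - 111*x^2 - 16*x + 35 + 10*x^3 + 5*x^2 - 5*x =10*x^3 - 106*x^2 + 270*x - 126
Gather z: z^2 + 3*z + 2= z^2 + 3*z + 2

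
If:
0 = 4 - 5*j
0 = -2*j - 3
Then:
No Solution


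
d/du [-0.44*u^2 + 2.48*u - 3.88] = 2.48 - 0.88*u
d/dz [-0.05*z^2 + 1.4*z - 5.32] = 1.4 - 0.1*z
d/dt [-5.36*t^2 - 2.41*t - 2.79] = -10.72*t - 2.41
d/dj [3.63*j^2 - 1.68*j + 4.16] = 7.26*j - 1.68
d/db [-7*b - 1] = -7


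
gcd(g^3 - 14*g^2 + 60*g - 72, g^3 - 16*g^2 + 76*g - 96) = g^2 - 8*g + 12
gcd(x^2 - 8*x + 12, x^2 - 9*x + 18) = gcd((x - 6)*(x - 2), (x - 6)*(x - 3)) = x - 6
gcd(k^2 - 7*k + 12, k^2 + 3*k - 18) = k - 3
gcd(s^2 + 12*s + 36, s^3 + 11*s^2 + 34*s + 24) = s + 6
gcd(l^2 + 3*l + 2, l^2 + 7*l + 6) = l + 1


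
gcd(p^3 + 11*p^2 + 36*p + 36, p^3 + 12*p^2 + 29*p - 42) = p + 6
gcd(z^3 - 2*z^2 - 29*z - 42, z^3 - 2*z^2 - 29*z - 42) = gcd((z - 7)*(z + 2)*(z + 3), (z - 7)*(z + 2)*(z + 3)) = z^3 - 2*z^2 - 29*z - 42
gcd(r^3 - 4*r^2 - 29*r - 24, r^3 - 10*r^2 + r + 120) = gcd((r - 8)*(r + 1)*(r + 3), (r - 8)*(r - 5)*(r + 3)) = r^2 - 5*r - 24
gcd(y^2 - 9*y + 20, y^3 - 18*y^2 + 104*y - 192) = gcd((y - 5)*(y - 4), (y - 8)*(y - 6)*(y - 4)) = y - 4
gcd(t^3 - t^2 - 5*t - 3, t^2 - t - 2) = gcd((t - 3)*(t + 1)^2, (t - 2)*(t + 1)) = t + 1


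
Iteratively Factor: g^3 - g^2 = (g - 1)*(g^2) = g*(g - 1)*(g)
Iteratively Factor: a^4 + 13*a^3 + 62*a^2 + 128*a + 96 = (a + 4)*(a^3 + 9*a^2 + 26*a + 24) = (a + 4)^2*(a^2 + 5*a + 6) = (a + 3)*(a + 4)^2*(a + 2)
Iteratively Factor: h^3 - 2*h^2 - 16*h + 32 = (h - 4)*(h^2 + 2*h - 8) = (h - 4)*(h - 2)*(h + 4)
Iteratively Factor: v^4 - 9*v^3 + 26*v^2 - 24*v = (v - 4)*(v^3 - 5*v^2 + 6*v) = (v - 4)*(v - 2)*(v^2 - 3*v) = v*(v - 4)*(v - 2)*(v - 3)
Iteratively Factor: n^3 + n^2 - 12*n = (n)*(n^2 + n - 12) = n*(n - 3)*(n + 4)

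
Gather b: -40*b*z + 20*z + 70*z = -40*b*z + 90*z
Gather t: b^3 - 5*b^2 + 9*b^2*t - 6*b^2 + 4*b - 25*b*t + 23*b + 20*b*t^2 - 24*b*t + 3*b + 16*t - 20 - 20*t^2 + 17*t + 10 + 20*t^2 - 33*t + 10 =b^3 - 11*b^2 + 20*b*t^2 + 30*b + t*(9*b^2 - 49*b)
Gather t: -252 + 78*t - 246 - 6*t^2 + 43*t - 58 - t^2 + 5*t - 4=-7*t^2 + 126*t - 560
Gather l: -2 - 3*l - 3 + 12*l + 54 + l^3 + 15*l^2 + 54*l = l^3 + 15*l^2 + 63*l + 49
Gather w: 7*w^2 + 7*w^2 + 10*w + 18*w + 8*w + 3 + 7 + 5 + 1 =14*w^2 + 36*w + 16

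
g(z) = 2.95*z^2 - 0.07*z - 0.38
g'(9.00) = 53.03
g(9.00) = 237.94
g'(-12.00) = -70.87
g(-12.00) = 425.26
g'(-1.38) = -8.21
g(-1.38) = 5.33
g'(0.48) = 2.76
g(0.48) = 0.27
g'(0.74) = 4.30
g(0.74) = 1.18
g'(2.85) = 16.74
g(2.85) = 23.38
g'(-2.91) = -17.24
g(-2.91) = 24.80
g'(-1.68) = -9.98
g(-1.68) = 8.06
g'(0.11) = 0.58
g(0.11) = -0.35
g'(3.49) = 20.52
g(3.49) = 35.31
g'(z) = 5.9*z - 0.07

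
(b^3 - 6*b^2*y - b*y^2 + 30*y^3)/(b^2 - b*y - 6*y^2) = b - 5*y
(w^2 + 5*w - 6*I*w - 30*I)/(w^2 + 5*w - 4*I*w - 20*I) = (w - 6*I)/(w - 4*I)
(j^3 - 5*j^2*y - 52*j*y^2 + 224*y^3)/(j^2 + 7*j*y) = j - 12*y + 32*y^2/j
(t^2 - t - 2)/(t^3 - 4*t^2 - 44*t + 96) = (t + 1)/(t^2 - 2*t - 48)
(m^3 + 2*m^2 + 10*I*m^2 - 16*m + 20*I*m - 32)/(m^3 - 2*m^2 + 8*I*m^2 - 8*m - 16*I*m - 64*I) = (m + 2*I)/(m - 4)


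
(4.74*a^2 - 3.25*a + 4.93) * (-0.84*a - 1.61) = -3.9816*a^3 - 4.9014*a^2 + 1.0913*a - 7.9373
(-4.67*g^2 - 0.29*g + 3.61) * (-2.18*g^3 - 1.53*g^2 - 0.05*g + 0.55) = 10.1806*g^5 + 7.7773*g^4 - 7.1926*g^3 - 8.0773*g^2 - 0.34*g + 1.9855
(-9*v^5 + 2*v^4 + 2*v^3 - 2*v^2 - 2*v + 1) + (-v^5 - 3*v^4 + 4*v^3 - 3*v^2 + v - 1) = -10*v^5 - v^4 + 6*v^3 - 5*v^2 - v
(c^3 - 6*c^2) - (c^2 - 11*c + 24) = c^3 - 7*c^2 + 11*c - 24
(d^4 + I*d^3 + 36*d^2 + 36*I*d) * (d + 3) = d^5 + 3*d^4 + I*d^4 + 36*d^3 + 3*I*d^3 + 108*d^2 + 36*I*d^2 + 108*I*d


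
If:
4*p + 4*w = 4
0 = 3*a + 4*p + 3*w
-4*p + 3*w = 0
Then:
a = -8/7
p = 3/7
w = 4/7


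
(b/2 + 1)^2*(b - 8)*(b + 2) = b^4/4 - b^3/2 - 9*b^2 - 22*b - 16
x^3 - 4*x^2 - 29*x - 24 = (x - 8)*(x + 1)*(x + 3)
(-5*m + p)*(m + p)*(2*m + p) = -10*m^3 - 13*m^2*p - 2*m*p^2 + p^3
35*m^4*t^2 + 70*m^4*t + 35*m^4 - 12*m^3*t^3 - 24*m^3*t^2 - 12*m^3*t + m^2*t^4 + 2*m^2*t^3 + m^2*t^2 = (-7*m + t)*(-5*m + t)*(m*t + m)^2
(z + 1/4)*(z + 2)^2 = z^3 + 17*z^2/4 + 5*z + 1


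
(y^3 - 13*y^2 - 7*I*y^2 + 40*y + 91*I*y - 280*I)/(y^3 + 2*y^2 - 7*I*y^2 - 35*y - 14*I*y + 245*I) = (y - 8)/(y + 7)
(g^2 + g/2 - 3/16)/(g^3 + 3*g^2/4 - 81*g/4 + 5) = (g + 3/4)/(g^2 + g - 20)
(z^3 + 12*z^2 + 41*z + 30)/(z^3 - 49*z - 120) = (z^2 + 7*z + 6)/(z^2 - 5*z - 24)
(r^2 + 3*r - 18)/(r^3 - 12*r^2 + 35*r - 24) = (r + 6)/(r^2 - 9*r + 8)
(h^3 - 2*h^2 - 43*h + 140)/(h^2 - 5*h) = h + 3 - 28/h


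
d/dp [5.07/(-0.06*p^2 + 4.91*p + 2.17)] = (0.6084*p - 24.8937)/(-0.06*p^2 + 4.91*p + 2.17)^2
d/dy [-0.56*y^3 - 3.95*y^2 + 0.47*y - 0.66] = -1.68*y^2 - 7.9*y + 0.47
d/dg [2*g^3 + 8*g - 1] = 6*g^2 + 8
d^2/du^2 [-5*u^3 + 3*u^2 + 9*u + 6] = 6 - 30*u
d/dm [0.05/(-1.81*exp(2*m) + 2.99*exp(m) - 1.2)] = (0.181*exp(m) - 0.1495)*exp(m)/(1.81*exp(2*m) - 2.99*exp(m) + 1.2)^2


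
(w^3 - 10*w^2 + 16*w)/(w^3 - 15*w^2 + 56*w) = (w - 2)/(w - 7)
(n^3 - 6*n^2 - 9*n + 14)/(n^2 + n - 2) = n - 7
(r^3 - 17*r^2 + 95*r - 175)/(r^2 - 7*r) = r - 10 + 25/r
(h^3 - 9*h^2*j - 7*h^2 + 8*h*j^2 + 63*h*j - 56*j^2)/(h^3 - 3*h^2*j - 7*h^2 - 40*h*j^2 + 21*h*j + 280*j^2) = (h - j)/(h + 5*j)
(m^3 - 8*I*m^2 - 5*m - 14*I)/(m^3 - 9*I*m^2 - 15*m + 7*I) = (m^2 - I*m + 2)/(m^2 - 2*I*m - 1)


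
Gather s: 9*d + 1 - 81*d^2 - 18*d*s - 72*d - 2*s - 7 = -81*d^2 - 63*d + s*(-18*d - 2) - 6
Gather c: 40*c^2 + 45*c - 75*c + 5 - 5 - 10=40*c^2 - 30*c - 10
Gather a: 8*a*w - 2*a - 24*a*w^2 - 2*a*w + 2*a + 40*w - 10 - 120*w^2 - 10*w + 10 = a*(-24*w^2 + 6*w) - 120*w^2 + 30*w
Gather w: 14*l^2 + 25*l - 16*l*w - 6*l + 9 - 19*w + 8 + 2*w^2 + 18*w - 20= 14*l^2 + 19*l + 2*w^2 + w*(-16*l - 1) - 3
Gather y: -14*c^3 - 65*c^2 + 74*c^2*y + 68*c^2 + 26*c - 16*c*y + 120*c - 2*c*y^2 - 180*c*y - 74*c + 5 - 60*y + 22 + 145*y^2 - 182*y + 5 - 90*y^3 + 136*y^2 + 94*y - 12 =-14*c^3 + 3*c^2 + 72*c - 90*y^3 + y^2*(281 - 2*c) + y*(74*c^2 - 196*c - 148) + 20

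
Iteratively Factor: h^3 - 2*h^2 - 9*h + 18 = (h - 3)*(h^2 + h - 6) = (h - 3)*(h + 3)*(h - 2)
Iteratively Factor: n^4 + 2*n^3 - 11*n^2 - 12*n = (n + 1)*(n^3 + n^2 - 12*n) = (n - 3)*(n + 1)*(n^2 + 4*n) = (n - 3)*(n + 1)*(n + 4)*(n)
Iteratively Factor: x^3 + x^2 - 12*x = (x - 3)*(x^2 + 4*x) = x*(x - 3)*(x + 4)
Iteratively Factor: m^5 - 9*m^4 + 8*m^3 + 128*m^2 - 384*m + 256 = (m - 1)*(m^4 - 8*m^3 + 128*m - 256) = (m - 4)*(m - 1)*(m^3 - 4*m^2 - 16*m + 64) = (m - 4)^2*(m - 1)*(m^2 - 16) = (m - 4)^3*(m - 1)*(m + 4)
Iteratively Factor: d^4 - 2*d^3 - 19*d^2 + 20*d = (d)*(d^3 - 2*d^2 - 19*d + 20) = d*(d - 1)*(d^2 - d - 20) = d*(d - 1)*(d + 4)*(d - 5)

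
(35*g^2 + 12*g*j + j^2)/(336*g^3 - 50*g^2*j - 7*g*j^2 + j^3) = (5*g + j)/(48*g^2 - 14*g*j + j^2)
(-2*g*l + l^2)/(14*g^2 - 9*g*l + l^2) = -l/(7*g - l)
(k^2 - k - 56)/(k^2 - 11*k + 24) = (k + 7)/(k - 3)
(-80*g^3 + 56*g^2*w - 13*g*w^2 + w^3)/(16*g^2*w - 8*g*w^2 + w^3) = (-5*g + w)/w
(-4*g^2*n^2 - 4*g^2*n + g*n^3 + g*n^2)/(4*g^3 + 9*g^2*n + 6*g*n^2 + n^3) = g*n*(-4*g*n - 4*g + n^2 + n)/(4*g^3 + 9*g^2*n + 6*g*n^2 + n^3)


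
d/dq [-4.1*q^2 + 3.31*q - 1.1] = 3.31 - 8.2*q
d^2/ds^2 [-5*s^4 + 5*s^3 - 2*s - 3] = 30*s*(1 - 2*s)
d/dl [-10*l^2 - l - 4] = -20*l - 1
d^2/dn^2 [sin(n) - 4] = -sin(n)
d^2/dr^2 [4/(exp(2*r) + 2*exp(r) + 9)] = 8*(4*(exp(r) + 1)^2*exp(r) - (2*exp(r) + 1)*(exp(2*r) + 2*exp(r) + 9))*exp(r)/(exp(2*r) + 2*exp(r) + 9)^3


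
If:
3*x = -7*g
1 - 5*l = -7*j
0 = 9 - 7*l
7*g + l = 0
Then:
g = -9/49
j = 38/49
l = 9/7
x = 3/7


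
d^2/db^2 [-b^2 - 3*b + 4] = -2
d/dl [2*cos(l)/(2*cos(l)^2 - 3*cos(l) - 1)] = 2*(cos(2*l) + 2)*sin(l)/(3*cos(l) - cos(2*l))^2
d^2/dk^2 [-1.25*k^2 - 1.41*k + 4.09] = -2.50000000000000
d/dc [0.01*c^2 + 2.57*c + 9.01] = 0.02*c + 2.57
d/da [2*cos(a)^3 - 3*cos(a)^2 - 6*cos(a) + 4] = 6*(sin(a)^2 + cos(a))*sin(a)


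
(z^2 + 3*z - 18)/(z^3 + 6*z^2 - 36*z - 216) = (z - 3)/(z^2 - 36)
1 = 1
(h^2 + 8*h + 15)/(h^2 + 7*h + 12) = (h + 5)/(h + 4)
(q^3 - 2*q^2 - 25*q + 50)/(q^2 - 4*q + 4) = (q^2 - 25)/(q - 2)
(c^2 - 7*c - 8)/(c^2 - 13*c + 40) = (c + 1)/(c - 5)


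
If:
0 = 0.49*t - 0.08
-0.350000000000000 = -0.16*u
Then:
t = 0.16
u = 2.19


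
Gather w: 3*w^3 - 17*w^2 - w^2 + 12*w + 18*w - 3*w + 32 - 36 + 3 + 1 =3*w^3 - 18*w^2 + 27*w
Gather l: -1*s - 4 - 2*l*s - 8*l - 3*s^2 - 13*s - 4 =l*(-2*s - 8) - 3*s^2 - 14*s - 8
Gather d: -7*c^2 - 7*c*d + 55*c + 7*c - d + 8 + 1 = -7*c^2 + 62*c + d*(-7*c - 1) + 9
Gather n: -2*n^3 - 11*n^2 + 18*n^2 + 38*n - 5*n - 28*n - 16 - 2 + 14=-2*n^3 + 7*n^2 + 5*n - 4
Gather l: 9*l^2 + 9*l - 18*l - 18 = 9*l^2 - 9*l - 18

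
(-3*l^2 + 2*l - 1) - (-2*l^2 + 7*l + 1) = -l^2 - 5*l - 2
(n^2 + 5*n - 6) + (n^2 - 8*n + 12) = 2*n^2 - 3*n + 6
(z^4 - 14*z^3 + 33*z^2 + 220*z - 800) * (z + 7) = z^5 - 7*z^4 - 65*z^3 + 451*z^2 + 740*z - 5600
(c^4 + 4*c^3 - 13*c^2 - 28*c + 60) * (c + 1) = c^5 + 5*c^4 - 9*c^3 - 41*c^2 + 32*c + 60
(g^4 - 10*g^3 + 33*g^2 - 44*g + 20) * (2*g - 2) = 2*g^5 - 22*g^4 + 86*g^3 - 154*g^2 + 128*g - 40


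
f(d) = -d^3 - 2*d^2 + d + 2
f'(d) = -3*d^2 - 4*d + 1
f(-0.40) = 1.34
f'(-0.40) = 2.12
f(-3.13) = 9.94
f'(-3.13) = -15.87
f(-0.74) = 0.57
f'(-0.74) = 2.32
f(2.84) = -34.20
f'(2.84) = -34.56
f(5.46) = -214.93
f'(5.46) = -110.27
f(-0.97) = 0.06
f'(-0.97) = 2.06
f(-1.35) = -0.53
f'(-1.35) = 0.93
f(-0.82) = 0.39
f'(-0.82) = 2.26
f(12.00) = -2002.00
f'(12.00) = -479.00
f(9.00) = -880.00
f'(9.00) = -278.00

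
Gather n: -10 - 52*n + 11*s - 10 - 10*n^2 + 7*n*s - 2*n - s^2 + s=-10*n^2 + n*(7*s - 54) - s^2 + 12*s - 20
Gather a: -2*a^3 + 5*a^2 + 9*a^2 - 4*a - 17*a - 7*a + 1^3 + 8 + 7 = -2*a^3 + 14*a^2 - 28*a + 16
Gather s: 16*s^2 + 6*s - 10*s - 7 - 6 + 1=16*s^2 - 4*s - 12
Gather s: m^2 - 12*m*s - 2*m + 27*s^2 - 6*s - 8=m^2 - 2*m + 27*s^2 + s*(-12*m - 6) - 8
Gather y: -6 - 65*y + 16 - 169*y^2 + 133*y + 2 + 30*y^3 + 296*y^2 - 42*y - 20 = 30*y^3 + 127*y^2 + 26*y - 8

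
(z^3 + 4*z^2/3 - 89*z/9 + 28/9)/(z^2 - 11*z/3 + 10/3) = (9*z^3 + 12*z^2 - 89*z + 28)/(3*(3*z^2 - 11*z + 10))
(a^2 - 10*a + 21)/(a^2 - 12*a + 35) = (a - 3)/(a - 5)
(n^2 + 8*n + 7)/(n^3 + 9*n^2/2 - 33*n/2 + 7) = 2*(n + 1)/(2*n^2 - 5*n + 2)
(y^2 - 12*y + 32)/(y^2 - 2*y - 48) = (y - 4)/(y + 6)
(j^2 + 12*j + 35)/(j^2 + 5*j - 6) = (j^2 + 12*j + 35)/(j^2 + 5*j - 6)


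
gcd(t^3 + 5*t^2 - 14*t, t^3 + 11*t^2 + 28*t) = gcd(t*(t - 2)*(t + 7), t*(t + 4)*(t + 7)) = t^2 + 7*t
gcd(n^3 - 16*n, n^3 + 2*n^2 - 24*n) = n^2 - 4*n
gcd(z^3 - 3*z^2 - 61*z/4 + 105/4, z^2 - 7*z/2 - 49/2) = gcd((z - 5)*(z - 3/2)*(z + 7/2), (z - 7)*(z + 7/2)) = z + 7/2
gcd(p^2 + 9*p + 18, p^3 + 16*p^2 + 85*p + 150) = p + 6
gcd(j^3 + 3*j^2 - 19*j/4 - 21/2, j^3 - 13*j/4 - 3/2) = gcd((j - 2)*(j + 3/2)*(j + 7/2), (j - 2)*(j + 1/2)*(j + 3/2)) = j^2 - j/2 - 3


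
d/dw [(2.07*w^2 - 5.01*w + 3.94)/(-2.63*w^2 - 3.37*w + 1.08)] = (-20.1522*w^2 + 25.1956*w + 7.867)/(6.9169*w^4 + 17.7262*w^3 + 5.6761*w^2 - 7.2792*w + 1.1664)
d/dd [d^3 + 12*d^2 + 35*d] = 3*d^2 + 24*d + 35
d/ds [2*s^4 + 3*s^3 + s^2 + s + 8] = 8*s^3 + 9*s^2 + 2*s + 1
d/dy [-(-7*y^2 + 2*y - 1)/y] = 7 - 1/y^2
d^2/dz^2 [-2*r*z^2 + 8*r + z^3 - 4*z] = -4*r + 6*z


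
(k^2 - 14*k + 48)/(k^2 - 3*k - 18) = (k - 8)/(k + 3)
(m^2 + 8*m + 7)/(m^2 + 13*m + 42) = (m + 1)/(m + 6)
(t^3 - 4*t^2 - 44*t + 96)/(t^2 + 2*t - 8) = (t^2 - 2*t - 48)/(t + 4)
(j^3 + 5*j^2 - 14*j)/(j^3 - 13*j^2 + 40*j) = (j^2 + 5*j - 14)/(j^2 - 13*j + 40)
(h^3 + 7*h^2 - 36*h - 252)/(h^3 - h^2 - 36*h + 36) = (h + 7)/(h - 1)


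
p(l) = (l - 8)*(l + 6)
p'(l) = 2*l - 2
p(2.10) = -47.79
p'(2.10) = 2.20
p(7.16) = -11.05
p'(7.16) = 12.32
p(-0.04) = -47.92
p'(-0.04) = -2.08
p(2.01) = -47.98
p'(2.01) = 2.02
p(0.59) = -48.83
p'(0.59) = -0.82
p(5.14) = -31.86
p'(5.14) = 8.28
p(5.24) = -31.02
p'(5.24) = 8.48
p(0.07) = -48.14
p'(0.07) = -1.86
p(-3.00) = -33.00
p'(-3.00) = -8.00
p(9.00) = 15.00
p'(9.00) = 16.00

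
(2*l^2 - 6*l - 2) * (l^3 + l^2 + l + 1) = 2*l^5 - 4*l^4 - 6*l^3 - 6*l^2 - 8*l - 2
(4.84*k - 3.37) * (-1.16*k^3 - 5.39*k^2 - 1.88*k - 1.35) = -5.6144*k^4 - 22.1784*k^3 + 9.0651*k^2 - 0.1984*k + 4.5495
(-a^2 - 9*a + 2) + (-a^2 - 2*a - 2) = -2*a^2 - 11*a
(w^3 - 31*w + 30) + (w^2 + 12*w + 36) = w^3 + w^2 - 19*w + 66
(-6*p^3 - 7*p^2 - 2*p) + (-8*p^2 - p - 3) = -6*p^3 - 15*p^2 - 3*p - 3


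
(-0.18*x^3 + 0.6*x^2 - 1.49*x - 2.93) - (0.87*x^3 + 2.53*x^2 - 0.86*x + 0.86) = -1.05*x^3 - 1.93*x^2 - 0.63*x - 3.79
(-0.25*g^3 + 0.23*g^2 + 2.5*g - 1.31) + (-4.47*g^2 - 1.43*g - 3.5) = -0.25*g^3 - 4.24*g^2 + 1.07*g - 4.81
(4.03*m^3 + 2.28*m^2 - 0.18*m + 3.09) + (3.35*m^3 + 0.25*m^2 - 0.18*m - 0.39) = 7.38*m^3 + 2.53*m^2 - 0.36*m + 2.7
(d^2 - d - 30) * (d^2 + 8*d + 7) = d^4 + 7*d^3 - 31*d^2 - 247*d - 210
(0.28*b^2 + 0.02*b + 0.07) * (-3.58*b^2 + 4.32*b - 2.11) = -1.0024*b^4 + 1.138*b^3 - 0.755*b^2 + 0.2602*b - 0.1477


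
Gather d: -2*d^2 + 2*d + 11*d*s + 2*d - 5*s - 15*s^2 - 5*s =-2*d^2 + d*(11*s + 4) - 15*s^2 - 10*s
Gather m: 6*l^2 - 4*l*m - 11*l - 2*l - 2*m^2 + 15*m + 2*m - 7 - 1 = 6*l^2 - 13*l - 2*m^2 + m*(17 - 4*l) - 8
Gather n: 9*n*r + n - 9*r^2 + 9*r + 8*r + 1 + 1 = n*(9*r + 1) - 9*r^2 + 17*r + 2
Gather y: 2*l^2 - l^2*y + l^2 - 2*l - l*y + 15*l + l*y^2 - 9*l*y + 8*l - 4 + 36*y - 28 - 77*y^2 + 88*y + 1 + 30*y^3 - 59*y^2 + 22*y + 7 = 3*l^2 + 21*l + 30*y^3 + y^2*(l - 136) + y*(-l^2 - 10*l + 146) - 24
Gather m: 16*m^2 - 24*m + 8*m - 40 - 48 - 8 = 16*m^2 - 16*m - 96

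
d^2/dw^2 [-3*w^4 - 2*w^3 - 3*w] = 12*w*(-3*w - 1)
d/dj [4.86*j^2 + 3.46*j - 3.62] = 9.72*j + 3.46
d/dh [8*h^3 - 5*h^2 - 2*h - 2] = 24*h^2 - 10*h - 2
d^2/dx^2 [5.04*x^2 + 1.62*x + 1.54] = 10.0800000000000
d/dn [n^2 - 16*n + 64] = 2*n - 16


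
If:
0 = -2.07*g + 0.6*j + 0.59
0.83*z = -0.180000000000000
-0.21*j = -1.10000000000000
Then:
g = 1.80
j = 5.24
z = -0.22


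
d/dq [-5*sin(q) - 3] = -5*cos(q)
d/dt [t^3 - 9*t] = 3*t^2 - 9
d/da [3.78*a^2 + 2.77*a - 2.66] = 7.56*a + 2.77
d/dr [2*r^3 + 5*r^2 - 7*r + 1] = 6*r^2 + 10*r - 7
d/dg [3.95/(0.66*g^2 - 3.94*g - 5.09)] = (15.563 - 5.214*g)/(-0.66*g^2 + 3.94*g + 5.09)^2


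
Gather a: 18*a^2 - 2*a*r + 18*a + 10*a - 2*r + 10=18*a^2 + a*(28 - 2*r) - 2*r + 10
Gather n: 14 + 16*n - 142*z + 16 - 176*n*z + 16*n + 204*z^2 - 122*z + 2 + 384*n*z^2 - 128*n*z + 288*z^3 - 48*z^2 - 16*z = n*(384*z^2 - 304*z + 32) + 288*z^3 + 156*z^2 - 280*z + 32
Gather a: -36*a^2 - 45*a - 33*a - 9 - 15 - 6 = -36*a^2 - 78*a - 30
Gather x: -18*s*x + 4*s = -18*s*x + 4*s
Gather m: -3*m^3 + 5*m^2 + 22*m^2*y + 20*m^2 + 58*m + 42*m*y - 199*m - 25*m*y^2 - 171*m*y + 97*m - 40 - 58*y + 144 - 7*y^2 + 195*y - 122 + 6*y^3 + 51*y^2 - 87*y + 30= -3*m^3 + m^2*(22*y + 25) + m*(-25*y^2 - 129*y - 44) + 6*y^3 + 44*y^2 + 50*y + 12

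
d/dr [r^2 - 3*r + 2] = 2*r - 3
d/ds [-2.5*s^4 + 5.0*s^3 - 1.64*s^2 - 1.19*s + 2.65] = -10.0*s^3 + 15.0*s^2 - 3.28*s - 1.19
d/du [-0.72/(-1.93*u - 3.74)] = -1.3896/(1.93*u + 3.74)^2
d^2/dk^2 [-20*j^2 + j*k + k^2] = 2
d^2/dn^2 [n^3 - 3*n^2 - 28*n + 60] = 6*n - 6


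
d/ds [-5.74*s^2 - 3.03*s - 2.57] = -11.48*s - 3.03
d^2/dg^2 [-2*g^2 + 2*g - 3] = -4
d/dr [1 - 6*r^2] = -12*r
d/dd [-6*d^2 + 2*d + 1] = 2 - 12*d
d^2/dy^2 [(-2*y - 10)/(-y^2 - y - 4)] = 4*(-3*(y + 2)*(y^2 + y + 4) + (y + 5)*(2*y + 1)^2)/(y^2 + y + 4)^3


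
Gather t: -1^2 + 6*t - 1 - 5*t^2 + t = -5*t^2 + 7*t - 2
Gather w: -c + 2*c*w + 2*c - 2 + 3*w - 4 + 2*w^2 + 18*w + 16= c + 2*w^2 + w*(2*c + 21) + 10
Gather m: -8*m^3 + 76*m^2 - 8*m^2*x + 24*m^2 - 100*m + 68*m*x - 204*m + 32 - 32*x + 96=-8*m^3 + m^2*(100 - 8*x) + m*(68*x - 304) - 32*x + 128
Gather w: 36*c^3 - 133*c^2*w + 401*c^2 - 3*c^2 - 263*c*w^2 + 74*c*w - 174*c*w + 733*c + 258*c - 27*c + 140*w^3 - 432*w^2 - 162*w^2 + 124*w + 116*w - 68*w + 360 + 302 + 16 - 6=36*c^3 + 398*c^2 + 964*c + 140*w^3 + w^2*(-263*c - 594) + w*(-133*c^2 - 100*c + 172) + 672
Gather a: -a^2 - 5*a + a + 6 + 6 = -a^2 - 4*a + 12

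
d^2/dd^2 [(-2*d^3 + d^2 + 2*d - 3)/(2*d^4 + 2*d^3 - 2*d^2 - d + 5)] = 4*(-4*d^9 + 6*d^8 + 18*d^7 - 42*d^6 + 30*d^5 + 15*d^4 - 87*d^3 + 51*d^2 - 9*d + 1)/(8*d^12 + 24*d^11 - 52*d^9 + 36*d^8 + 156*d^7 - 38*d^6 - 186*d^5 + 144*d^4 + 209*d^3 - 135*d^2 - 75*d + 125)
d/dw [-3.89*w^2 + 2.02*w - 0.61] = 2.02 - 7.78*w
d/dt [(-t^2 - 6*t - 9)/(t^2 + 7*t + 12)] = -1/(t^2 + 8*t + 16)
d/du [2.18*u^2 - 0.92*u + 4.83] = 4.36*u - 0.92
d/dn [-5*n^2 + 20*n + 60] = 20 - 10*n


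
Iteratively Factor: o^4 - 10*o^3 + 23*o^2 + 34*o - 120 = (o - 3)*(o^3 - 7*o^2 + 2*o + 40) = (o - 4)*(o - 3)*(o^2 - 3*o - 10) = (o - 4)*(o - 3)*(o + 2)*(o - 5)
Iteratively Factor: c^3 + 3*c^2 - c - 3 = (c - 1)*(c^2 + 4*c + 3) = (c - 1)*(c + 3)*(c + 1)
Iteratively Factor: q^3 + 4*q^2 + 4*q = (q + 2)*(q^2 + 2*q) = (q + 2)^2*(q)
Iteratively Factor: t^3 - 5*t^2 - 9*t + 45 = (t + 3)*(t^2 - 8*t + 15) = (t - 3)*(t + 3)*(t - 5)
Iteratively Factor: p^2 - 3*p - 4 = (p - 4)*(p + 1)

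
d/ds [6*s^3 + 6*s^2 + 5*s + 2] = 18*s^2 + 12*s + 5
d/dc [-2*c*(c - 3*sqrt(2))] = -4*c + 6*sqrt(2)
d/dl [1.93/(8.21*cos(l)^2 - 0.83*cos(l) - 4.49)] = (31.6906*cos(l) - 1.6019)*sin(l)/(-8.21*cos(l)^2 + 0.83*cos(l) + 4.49)^2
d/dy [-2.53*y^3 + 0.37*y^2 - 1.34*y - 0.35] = -7.59*y^2 + 0.74*y - 1.34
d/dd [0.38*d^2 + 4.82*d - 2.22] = 0.76*d + 4.82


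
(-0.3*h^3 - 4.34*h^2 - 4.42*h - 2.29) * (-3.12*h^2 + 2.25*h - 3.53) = 0.936*h^5 + 12.8658*h^4 + 5.0844*h^3 + 12.52*h^2 + 10.4501*h + 8.0837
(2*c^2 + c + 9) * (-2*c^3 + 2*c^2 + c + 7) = -4*c^5 + 2*c^4 - 14*c^3 + 33*c^2 + 16*c + 63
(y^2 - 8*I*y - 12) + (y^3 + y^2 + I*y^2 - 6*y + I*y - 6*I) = y^3 + 2*y^2 + I*y^2 - 6*y - 7*I*y - 12 - 6*I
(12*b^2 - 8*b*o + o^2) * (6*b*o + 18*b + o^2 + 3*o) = 72*b^3*o + 216*b^3 - 36*b^2*o^2 - 108*b^2*o - 2*b*o^3 - 6*b*o^2 + o^4 + 3*o^3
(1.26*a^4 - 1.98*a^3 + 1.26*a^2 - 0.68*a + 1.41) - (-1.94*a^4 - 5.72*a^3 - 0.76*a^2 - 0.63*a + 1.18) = 3.2*a^4 + 3.74*a^3 + 2.02*a^2 - 0.05*a + 0.23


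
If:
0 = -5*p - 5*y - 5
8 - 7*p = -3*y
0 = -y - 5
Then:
No Solution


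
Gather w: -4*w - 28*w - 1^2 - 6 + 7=-32*w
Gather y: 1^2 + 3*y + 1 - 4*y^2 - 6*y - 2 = -4*y^2 - 3*y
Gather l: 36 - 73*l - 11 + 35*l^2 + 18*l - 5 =35*l^2 - 55*l + 20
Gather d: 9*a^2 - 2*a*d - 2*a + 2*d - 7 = 9*a^2 - 2*a + d*(2 - 2*a) - 7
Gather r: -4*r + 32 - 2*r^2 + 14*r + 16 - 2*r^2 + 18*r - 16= -4*r^2 + 28*r + 32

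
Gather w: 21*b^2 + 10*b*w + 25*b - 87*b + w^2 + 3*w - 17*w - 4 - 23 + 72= 21*b^2 - 62*b + w^2 + w*(10*b - 14) + 45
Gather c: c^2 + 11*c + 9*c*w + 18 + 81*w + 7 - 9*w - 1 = c^2 + c*(9*w + 11) + 72*w + 24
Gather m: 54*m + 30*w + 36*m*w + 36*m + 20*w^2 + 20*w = m*(36*w + 90) + 20*w^2 + 50*w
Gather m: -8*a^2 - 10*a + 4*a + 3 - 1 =-8*a^2 - 6*a + 2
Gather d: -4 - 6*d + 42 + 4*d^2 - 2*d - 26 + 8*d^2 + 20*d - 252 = 12*d^2 + 12*d - 240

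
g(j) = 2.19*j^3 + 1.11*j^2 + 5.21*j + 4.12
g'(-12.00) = 924.65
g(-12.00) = -3682.88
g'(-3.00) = 57.68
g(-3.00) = -60.65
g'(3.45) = 91.07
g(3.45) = 125.24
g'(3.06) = 73.52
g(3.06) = 93.21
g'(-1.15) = 11.35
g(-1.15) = -3.73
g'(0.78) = 10.94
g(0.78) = 9.90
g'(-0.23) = 5.05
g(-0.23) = 2.95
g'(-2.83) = 51.55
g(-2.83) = -51.37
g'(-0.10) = 5.05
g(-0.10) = 3.61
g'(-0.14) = 5.03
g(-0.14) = 3.41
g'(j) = 6.57*j^2 + 2.22*j + 5.21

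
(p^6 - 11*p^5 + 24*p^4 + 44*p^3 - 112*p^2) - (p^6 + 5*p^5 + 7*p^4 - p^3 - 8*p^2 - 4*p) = -16*p^5 + 17*p^4 + 45*p^3 - 104*p^2 + 4*p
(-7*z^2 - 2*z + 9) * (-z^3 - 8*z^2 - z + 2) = 7*z^5 + 58*z^4 + 14*z^3 - 84*z^2 - 13*z + 18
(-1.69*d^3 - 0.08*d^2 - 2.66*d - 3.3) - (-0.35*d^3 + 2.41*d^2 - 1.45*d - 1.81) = -1.34*d^3 - 2.49*d^2 - 1.21*d - 1.49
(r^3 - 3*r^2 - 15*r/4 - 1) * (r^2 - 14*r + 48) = r^5 - 17*r^4 + 345*r^3/4 - 185*r^2/2 - 166*r - 48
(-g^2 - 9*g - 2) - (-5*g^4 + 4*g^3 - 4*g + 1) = 5*g^4 - 4*g^3 - g^2 - 5*g - 3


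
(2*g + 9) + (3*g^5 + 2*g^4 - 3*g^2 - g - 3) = 3*g^5 + 2*g^4 - 3*g^2 + g + 6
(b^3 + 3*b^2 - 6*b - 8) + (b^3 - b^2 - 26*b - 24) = 2*b^3 + 2*b^2 - 32*b - 32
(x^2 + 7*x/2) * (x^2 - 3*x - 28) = x^4 + x^3/2 - 77*x^2/2 - 98*x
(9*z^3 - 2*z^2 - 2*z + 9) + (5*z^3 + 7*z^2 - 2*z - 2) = 14*z^3 + 5*z^2 - 4*z + 7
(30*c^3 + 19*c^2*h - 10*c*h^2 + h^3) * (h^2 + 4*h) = 30*c^3*h^2 + 120*c^3*h + 19*c^2*h^3 + 76*c^2*h^2 - 10*c*h^4 - 40*c*h^3 + h^5 + 4*h^4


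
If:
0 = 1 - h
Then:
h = 1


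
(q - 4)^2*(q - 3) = q^3 - 11*q^2 + 40*q - 48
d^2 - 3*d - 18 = (d - 6)*(d + 3)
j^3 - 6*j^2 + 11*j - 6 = (j - 3)*(j - 2)*(j - 1)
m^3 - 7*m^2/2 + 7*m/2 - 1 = (m - 2)*(m - 1)*(m - 1/2)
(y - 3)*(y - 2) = y^2 - 5*y + 6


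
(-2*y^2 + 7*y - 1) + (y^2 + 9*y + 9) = -y^2 + 16*y + 8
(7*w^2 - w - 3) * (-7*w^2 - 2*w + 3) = -49*w^4 - 7*w^3 + 44*w^2 + 3*w - 9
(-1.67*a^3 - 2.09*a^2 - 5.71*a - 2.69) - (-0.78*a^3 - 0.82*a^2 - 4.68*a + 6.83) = -0.89*a^3 - 1.27*a^2 - 1.03*a - 9.52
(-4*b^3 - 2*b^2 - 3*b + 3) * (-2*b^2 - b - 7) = 8*b^5 + 8*b^4 + 36*b^3 + 11*b^2 + 18*b - 21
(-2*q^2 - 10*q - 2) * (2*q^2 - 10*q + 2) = -4*q^4 + 92*q^2 - 4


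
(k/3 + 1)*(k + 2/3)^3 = k^4/3 + 5*k^3/3 + 22*k^2/9 + 116*k/81 + 8/27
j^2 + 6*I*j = j*(j + 6*I)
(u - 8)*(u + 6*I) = u^2 - 8*u + 6*I*u - 48*I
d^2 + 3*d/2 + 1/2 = (d + 1/2)*(d + 1)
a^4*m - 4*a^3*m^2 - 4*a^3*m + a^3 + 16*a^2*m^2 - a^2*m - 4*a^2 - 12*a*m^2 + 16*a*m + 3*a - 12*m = (a - 3)*(a - 1)*(a - 4*m)*(a*m + 1)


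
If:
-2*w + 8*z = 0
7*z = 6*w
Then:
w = 0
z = 0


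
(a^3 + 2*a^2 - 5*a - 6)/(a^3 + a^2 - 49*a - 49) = (a^2 + a - 6)/(a^2 - 49)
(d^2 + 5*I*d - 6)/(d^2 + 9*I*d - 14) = (d + 3*I)/(d + 7*I)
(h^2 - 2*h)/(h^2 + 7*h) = (h - 2)/(h + 7)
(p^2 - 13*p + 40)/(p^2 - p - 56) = (p - 5)/(p + 7)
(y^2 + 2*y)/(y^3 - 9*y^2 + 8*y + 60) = y/(y^2 - 11*y + 30)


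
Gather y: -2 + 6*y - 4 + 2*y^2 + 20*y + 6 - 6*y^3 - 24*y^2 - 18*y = -6*y^3 - 22*y^2 + 8*y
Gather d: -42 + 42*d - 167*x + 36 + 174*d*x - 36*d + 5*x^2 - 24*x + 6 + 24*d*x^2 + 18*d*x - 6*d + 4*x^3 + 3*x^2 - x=d*(24*x^2 + 192*x) + 4*x^3 + 8*x^2 - 192*x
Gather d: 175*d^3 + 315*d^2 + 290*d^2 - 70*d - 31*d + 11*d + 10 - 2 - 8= 175*d^3 + 605*d^2 - 90*d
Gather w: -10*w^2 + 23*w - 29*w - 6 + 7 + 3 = -10*w^2 - 6*w + 4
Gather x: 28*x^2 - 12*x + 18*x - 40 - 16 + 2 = 28*x^2 + 6*x - 54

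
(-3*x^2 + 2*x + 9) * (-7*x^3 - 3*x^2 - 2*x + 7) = 21*x^5 - 5*x^4 - 63*x^3 - 52*x^2 - 4*x + 63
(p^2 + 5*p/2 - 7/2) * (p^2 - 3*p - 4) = p^4 - p^3/2 - 15*p^2 + p/2 + 14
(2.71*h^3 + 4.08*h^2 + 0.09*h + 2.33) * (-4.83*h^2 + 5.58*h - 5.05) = -13.0893*h^5 - 4.5846*h^4 + 8.6462*h^3 - 31.3557*h^2 + 12.5469*h - 11.7665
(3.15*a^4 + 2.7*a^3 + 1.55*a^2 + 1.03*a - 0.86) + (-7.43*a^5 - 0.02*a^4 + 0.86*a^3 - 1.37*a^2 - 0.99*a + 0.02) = -7.43*a^5 + 3.13*a^4 + 3.56*a^3 + 0.18*a^2 + 0.04*a - 0.84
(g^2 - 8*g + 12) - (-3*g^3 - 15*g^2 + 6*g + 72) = 3*g^3 + 16*g^2 - 14*g - 60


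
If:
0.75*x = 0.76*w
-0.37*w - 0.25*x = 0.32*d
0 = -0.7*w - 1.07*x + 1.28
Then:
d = -1.40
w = 0.72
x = 0.73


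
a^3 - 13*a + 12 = (a - 3)*(a - 1)*(a + 4)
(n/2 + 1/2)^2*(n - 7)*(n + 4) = n^4/4 - n^3/4 - 33*n^2/4 - 59*n/4 - 7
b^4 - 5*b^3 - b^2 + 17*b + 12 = (b - 4)*(b - 3)*(b + 1)^2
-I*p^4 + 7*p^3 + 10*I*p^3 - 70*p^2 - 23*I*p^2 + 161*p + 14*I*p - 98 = (p - 7)*(p - 2)*(p + 7*I)*(-I*p + I)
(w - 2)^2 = w^2 - 4*w + 4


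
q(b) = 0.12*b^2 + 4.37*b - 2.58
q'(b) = 0.24*b + 4.37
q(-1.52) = -8.95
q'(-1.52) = 4.01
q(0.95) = 1.68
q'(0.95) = 4.60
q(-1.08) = -7.16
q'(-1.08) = 4.11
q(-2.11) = -11.27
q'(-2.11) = 3.86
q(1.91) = 6.20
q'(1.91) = 4.83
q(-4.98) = -21.37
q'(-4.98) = 3.17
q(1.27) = 3.16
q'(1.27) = 4.67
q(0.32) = -1.17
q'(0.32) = 4.45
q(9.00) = 46.47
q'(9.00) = 6.53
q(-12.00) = -37.74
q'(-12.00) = 1.49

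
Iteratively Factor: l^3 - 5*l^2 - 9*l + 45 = (l + 3)*(l^2 - 8*l + 15) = (l - 3)*(l + 3)*(l - 5)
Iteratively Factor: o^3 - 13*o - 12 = (o - 4)*(o^2 + 4*o + 3) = (o - 4)*(o + 3)*(o + 1)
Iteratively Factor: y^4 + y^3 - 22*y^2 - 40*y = (y)*(y^3 + y^2 - 22*y - 40) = y*(y - 5)*(y^2 + 6*y + 8) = y*(y - 5)*(y + 4)*(y + 2)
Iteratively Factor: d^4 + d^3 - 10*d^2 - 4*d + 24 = (d - 2)*(d^3 + 3*d^2 - 4*d - 12) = (d - 2)*(d + 2)*(d^2 + d - 6) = (d - 2)*(d + 2)*(d + 3)*(d - 2)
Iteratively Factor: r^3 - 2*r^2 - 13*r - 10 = (r + 2)*(r^2 - 4*r - 5) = (r - 5)*(r + 2)*(r + 1)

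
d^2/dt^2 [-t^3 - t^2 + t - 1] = -6*t - 2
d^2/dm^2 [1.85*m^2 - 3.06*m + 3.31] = 3.70000000000000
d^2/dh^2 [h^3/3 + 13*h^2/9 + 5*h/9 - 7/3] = 2*h + 26/9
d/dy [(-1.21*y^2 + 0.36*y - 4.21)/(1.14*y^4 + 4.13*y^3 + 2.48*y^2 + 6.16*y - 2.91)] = (2.7588*y^5 + 3.7661*y^4 + 16.224*y^3 + 43.8155*y^2 + 27.9238*y + 24.886)/(1.2996*y^8 + 9.4164*y^7 + 22.7113*y^6 + 34.5296*y^5 + 50.3972*y^4 + 6.517*y^3 + 23.512*y^2 - 35.8512*y + 8.4681)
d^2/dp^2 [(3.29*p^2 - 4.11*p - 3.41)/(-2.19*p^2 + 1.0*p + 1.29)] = (25.013742*p^3 + 42.360732*p^2 + 24.859566*p + 4.533604)/(10.503459*p^6 - 14.3883*p^5 - 11.990907*p^4 + 15.9506*p^3 + 7.063137*p^2 - 4.9923*p - 2.146689)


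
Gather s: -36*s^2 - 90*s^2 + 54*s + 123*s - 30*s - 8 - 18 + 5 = -126*s^2 + 147*s - 21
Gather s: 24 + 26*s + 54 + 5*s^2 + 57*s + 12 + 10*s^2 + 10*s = 15*s^2 + 93*s + 90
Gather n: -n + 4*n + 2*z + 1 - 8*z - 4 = 3*n - 6*z - 3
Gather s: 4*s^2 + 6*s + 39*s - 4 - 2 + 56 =4*s^2 + 45*s + 50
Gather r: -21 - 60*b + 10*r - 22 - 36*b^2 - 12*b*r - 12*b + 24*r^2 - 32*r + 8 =-36*b^2 - 72*b + 24*r^2 + r*(-12*b - 22) - 35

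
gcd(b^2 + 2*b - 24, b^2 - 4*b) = b - 4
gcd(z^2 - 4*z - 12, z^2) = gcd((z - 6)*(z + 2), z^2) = 1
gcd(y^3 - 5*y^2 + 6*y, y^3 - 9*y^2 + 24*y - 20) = y - 2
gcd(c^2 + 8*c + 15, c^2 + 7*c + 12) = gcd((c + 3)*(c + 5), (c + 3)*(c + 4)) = c + 3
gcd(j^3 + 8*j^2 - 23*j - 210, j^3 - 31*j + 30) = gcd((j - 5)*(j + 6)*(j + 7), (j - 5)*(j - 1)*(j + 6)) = j^2 + j - 30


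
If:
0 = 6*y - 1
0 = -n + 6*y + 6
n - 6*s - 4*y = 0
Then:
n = 7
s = 19/18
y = 1/6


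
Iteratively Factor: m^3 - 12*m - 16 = (m + 2)*(m^2 - 2*m - 8) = (m - 4)*(m + 2)*(m + 2)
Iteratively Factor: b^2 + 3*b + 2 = (b + 1)*(b + 2)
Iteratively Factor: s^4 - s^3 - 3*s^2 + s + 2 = (s + 1)*(s^3 - 2*s^2 - s + 2) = (s - 2)*(s + 1)*(s^2 - 1) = (s - 2)*(s + 1)^2*(s - 1)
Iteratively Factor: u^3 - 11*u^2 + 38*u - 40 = (u - 5)*(u^2 - 6*u + 8) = (u - 5)*(u - 4)*(u - 2)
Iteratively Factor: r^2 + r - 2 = (r - 1)*(r + 2)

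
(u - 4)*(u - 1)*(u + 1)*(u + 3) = u^4 - u^3 - 13*u^2 + u + 12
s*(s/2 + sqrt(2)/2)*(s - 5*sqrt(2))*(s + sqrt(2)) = s^4/2 - 3*sqrt(2)*s^3/2 - 9*s^2 - 5*sqrt(2)*s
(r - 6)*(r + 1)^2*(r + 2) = r^4 - 2*r^3 - 19*r^2 - 28*r - 12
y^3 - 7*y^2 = y^2*(y - 7)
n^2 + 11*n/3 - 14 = (n - 7/3)*(n + 6)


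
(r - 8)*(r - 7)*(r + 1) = r^3 - 14*r^2 + 41*r + 56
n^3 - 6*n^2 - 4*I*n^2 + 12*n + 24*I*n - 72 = (n - 6)*(n - 6*I)*(n + 2*I)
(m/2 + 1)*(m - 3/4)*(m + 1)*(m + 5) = m^4/2 + 29*m^3/8 + 11*m^2/2 - 11*m/8 - 15/4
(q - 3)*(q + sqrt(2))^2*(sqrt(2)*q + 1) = sqrt(2)*q^4 - 3*sqrt(2)*q^3 + 5*q^3 - 15*q^2 + 4*sqrt(2)*q^2 - 12*sqrt(2)*q + 2*q - 6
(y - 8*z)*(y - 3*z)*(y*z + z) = y^3*z - 11*y^2*z^2 + y^2*z + 24*y*z^3 - 11*y*z^2 + 24*z^3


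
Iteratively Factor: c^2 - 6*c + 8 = (c - 2)*(c - 4)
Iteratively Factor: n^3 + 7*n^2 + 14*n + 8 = (n + 4)*(n^2 + 3*n + 2) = (n + 2)*(n + 4)*(n + 1)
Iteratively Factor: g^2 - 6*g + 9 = (g - 3)*(g - 3)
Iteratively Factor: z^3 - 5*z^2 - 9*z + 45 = (z - 5)*(z^2 - 9) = (z - 5)*(z - 3)*(z + 3)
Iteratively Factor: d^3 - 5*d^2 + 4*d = (d)*(d^2 - 5*d + 4) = d*(d - 1)*(d - 4)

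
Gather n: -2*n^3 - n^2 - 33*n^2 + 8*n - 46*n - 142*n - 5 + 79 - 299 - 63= -2*n^3 - 34*n^2 - 180*n - 288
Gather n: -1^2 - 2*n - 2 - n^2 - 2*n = -n^2 - 4*n - 3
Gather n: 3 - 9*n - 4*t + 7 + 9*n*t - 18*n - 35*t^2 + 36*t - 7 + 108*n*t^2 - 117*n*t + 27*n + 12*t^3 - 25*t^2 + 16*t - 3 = n*(108*t^2 - 108*t) + 12*t^3 - 60*t^2 + 48*t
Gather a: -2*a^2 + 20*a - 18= -2*a^2 + 20*a - 18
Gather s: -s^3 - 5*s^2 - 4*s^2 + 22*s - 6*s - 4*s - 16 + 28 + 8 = -s^3 - 9*s^2 + 12*s + 20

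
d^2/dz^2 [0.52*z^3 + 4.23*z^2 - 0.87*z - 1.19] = 3.12*z + 8.46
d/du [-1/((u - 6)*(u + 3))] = (2*u - 3)/((u - 6)^2*(u + 3)^2)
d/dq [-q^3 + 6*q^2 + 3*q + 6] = -3*q^2 + 12*q + 3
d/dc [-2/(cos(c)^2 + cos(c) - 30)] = -2*(2*cos(c) + 1)*sin(c)/(cos(c)^2 + cos(c) - 30)^2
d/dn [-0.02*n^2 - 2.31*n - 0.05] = -0.04*n - 2.31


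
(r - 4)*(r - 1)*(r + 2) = r^3 - 3*r^2 - 6*r + 8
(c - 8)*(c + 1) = c^2 - 7*c - 8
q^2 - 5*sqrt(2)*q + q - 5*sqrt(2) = (q + 1)*(q - 5*sqrt(2))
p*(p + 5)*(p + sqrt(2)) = p^3 + sqrt(2)*p^2 + 5*p^2 + 5*sqrt(2)*p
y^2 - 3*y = y*(y - 3)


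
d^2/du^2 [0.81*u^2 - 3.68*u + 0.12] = 1.62000000000000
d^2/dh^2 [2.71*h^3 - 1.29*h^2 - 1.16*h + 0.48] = 16.26*h - 2.58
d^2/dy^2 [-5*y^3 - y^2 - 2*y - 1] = -30*y - 2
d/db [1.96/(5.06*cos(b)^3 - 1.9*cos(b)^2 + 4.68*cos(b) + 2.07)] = (29.7528*cos(b)^2 - 7.448*cos(b) + 9.1728)*sin(b)/(5.06*cos(b)^3 - 1.9*cos(b)^2 + 4.68*cos(b) + 2.07)^2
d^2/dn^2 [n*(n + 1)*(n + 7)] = 6*n + 16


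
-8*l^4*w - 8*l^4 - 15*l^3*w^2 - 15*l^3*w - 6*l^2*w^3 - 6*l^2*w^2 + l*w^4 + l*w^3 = (-8*l + w)*(l + w)^2*(l*w + l)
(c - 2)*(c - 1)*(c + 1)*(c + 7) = c^4 + 5*c^3 - 15*c^2 - 5*c + 14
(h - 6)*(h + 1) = h^2 - 5*h - 6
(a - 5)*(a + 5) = a^2 - 25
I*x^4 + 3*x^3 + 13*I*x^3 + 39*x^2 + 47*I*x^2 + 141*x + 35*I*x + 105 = (x + 5)*(x + 7)*(x - 3*I)*(I*x + I)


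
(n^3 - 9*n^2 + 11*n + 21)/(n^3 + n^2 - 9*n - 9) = (n - 7)/(n + 3)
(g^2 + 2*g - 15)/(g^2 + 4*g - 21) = (g + 5)/(g + 7)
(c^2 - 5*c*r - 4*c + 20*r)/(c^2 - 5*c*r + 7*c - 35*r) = (c - 4)/(c + 7)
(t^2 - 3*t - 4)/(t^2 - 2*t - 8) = (t + 1)/(t + 2)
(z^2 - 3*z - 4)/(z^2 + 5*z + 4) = (z - 4)/(z + 4)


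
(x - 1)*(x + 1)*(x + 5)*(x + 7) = x^4 + 12*x^3 + 34*x^2 - 12*x - 35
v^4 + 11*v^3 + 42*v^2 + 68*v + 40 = (v + 2)^3*(v + 5)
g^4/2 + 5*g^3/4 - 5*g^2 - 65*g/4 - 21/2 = (g/2 + 1)*(g - 7/2)*(g + 1)*(g + 3)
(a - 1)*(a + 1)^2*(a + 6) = a^4 + 7*a^3 + 5*a^2 - 7*a - 6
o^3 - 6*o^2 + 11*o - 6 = (o - 3)*(o - 2)*(o - 1)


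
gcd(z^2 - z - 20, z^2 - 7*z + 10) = z - 5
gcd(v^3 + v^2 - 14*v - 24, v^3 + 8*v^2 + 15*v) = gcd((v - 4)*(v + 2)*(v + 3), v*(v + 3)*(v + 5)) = v + 3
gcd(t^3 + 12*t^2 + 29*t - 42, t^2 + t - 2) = t - 1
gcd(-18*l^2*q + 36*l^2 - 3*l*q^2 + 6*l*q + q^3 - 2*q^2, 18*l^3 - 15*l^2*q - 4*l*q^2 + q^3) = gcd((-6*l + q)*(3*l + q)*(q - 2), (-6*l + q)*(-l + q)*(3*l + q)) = -18*l^2 - 3*l*q + q^2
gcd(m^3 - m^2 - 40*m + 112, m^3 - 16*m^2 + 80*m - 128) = m^2 - 8*m + 16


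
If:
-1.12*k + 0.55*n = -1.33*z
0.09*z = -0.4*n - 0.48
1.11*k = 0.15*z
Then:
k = 0.08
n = -1.34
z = 0.63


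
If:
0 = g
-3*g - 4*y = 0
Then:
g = 0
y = 0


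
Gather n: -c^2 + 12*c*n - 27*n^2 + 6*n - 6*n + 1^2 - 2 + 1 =-c^2 + 12*c*n - 27*n^2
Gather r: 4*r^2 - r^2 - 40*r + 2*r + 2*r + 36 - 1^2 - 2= 3*r^2 - 36*r + 33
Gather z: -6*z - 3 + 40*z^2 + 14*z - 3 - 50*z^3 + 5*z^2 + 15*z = -50*z^3 + 45*z^2 + 23*z - 6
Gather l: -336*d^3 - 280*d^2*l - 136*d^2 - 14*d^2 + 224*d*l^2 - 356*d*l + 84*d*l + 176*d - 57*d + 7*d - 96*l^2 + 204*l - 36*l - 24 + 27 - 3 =-336*d^3 - 150*d^2 + 126*d + l^2*(224*d - 96) + l*(-280*d^2 - 272*d + 168)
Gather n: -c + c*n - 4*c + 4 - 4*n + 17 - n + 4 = -5*c + n*(c - 5) + 25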